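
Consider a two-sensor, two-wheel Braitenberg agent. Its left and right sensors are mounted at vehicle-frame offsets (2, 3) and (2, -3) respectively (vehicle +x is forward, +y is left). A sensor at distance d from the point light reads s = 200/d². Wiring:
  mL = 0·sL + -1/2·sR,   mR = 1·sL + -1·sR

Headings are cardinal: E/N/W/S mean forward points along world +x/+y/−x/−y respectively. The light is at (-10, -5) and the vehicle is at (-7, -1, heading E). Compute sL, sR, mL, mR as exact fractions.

100/37 100/13 -50/13 -2400/481

left sensor world pos  = (-5, 2); dL² = 74
right sensor world pos = (-5, -4); dR² = 26
sL = 200/74 = 100/37
sR = 200/26 = 100/13
mL = 0·sL + -1/2·sR = -50/13
mR = 1·sL + -1·sR = -2400/481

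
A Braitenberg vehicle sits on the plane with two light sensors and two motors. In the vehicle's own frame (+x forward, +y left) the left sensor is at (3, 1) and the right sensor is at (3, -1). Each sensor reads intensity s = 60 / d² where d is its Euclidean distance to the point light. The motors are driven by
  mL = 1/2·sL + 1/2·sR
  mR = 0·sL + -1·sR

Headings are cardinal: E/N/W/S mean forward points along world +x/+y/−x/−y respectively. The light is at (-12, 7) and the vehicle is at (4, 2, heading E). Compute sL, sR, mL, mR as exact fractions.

60/377 60/397 23220/149669 -60/397

left sensor world pos  = (7, 3); dL² = 377
right sensor world pos = (7, 1); dR² = 397
sL = 60/377 = 60/377
sR = 60/397 = 60/397
mL = 1/2·sL + 1/2·sR = 23220/149669
mR = 0·sL + -1·sR = -60/397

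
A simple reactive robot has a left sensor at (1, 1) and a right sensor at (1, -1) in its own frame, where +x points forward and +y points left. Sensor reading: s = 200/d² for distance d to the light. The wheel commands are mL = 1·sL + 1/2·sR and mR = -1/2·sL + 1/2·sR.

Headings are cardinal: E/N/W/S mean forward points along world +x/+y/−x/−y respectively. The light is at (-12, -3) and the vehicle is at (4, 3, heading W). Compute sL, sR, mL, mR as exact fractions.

left sensor world pos  = (3, 2); dL² = 250
right sensor world pos = (3, 4); dR² = 274
sL = 200/250 = 4/5
sR = 200/274 = 100/137
mL = 1·sL + 1/2·sR = 798/685
mR = -1/2·sL + 1/2·sR = -24/685

4/5 100/137 798/685 -24/685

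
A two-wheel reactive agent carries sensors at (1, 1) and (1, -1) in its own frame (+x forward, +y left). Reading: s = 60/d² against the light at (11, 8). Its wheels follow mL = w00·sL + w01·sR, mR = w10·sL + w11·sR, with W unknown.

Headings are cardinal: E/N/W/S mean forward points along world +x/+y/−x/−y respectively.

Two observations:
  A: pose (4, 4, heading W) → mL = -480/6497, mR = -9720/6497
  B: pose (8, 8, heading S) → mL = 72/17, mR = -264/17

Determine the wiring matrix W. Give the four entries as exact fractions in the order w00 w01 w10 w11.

1/2 -1/2 -1 -1

obs A: pose=(4,4,W) → sL=60/89, sR=60/73, mL=-480/6497, mR=-9720/6497
obs B: pose=(8,8,S) → sL=12, sR=60/17, mL=72/17, mR=-264/17
sensor matrix S = [[60/89, 60/73], [12, 60/17]]; det S = -826560/110449
solve [mL_A; mL_B] = S·[w00; w01] and [mR_A; mR_B] = S·[w10; w11]:
  w00 = 1/2, w01 = -1/2, w10 = -1, w11 = -1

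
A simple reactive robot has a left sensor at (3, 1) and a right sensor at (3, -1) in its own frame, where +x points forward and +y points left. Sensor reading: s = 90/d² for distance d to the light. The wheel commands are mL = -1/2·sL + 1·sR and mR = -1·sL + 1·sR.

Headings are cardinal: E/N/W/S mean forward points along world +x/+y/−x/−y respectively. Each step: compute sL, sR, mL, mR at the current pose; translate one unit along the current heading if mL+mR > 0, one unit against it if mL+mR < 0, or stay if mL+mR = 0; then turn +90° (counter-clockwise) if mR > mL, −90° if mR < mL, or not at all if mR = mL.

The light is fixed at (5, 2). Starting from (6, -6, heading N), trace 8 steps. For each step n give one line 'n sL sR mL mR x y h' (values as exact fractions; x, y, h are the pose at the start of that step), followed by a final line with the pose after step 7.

n=0: pose=(6,-6,N); sL=18/5, sR=90/29; mL=189/145, mR=-72/145; mL+mR=117/145 → advance +1; mR−mL=-9/5 → turn -1·90°
n=1: pose=(6,-5,E); sL=45/26, sR=9/8; mL=27/104, mR=-63/104; mL+mR=-9/26 → advance -1; mR−mL=-45/52 → turn -1·90°
n=2: pose=(5,-5,S); sL=90/101, sR=90/101; mL=45/101, mR=0; mL+mR=45/101 → advance +1; mR−mL=-45/101 → turn -1·90°
n=3: pose=(5,-6,W); sL=1, sR=45/29; mL=61/58, mR=16/29; mL+mR=93/58 → advance +1; mR−mL=-1/2 → turn -1·90°
n=4: pose=(4,-6,N); sL=90/29, sR=18/5; mL=297/145, mR=72/145; mL+mR=369/145 → advance +1; mR−mL=-45/29 → turn -1·90°
n=5: pose=(4,-5,E); sL=9/4, sR=45/34; mL=27/136, mR=-63/68; mL+mR=-99/136 → advance -1; mR−mL=-9/8 → turn -1·90°
n=6: pose=(3,-5,S); sL=90/101, sR=90/109; mL=4185/11009, mR=-720/11009; mL+mR=3465/11009 → advance +1; mR−mL=-45/101 → turn -1·90°
n=7: pose=(3,-6,W); sL=45/53, sR=45/37; mL=3105/3922, mR=720/1961; mL+mR=4545/3922 → advance +1; mR−mL=-45/106 → turn -1·90°

0 18/5 90/29 189/145 -72/145 6 -6 N
1 45/26 9/8 27/104 -63/104 6 -5 E
2 90/101 90/101 45/101 0 5 -5 S
3 1 45/29 61/58 16/29 5 -6 W
4 90/29 18/5 297/145 72/145 4 -6 N
5 9/4 45/34 27/136 -63/68 4 -5 E
6 90/101 90/109 4185/11009 -720/11009 3 -5 S
7 45/53 45/37 3105/3922 720/1961 3 -6 W
final 2 -6 N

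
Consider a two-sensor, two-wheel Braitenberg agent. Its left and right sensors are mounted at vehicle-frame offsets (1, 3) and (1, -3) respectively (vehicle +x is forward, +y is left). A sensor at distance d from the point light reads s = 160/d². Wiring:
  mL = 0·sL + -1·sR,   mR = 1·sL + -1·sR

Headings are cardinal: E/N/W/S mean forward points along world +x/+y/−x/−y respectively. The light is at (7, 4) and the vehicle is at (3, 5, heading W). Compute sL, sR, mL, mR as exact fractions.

left sensor world pos  = (2, 2); dL² = 29
right sensor world pos = (2, 8); dR² = 41
sL = 160/29 = 160/29
sR = 160/41 = 160/41
mL = 0·sL + -1·sR = -160/41
mR = 1·sL + -1·sR = 1920/1189

160/29 160/41 -160/41 1920/1189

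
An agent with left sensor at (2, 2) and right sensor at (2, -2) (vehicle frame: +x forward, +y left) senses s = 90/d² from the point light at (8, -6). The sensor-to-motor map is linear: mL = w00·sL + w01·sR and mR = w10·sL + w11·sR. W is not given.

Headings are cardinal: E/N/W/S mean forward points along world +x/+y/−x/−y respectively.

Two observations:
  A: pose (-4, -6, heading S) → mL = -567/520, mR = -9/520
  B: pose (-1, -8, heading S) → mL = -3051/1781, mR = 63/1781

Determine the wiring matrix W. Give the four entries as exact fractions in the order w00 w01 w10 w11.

-1 -1/2 1/2 -1

obs A: pose=(-4,-6,S) → sL=45/52, sR=9/20, mL=-567/520, mR=-9/520
obs B: pose=(-1,-8,S) → sL=18/13, sR=90/137, mL=-3051/1781, mR=63/1781
sensor matrix S = [[45/52, 9/20], [18/13, 90/137]]; det S = -486/8905
solve [mL_A; mL_B] = S·[w00; w01] and [mR_A; mR_B] = S·[w10; w11]:
  w00 = -1, w01 = -1/2, w10 = 1/2, w11 = -1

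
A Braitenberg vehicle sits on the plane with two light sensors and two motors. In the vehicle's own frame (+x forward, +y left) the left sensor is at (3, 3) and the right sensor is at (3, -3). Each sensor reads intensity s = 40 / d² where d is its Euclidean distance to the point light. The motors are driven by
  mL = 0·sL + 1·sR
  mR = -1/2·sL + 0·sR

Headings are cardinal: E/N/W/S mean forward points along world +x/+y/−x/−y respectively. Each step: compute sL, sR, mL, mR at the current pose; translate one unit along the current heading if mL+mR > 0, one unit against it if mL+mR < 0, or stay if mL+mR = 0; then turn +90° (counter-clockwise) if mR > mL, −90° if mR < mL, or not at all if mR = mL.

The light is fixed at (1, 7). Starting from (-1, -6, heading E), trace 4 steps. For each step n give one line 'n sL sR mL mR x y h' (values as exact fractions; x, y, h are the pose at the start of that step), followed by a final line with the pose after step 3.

n=0: pose=(-1,-6,E); sL=40/101, sR=40/257; mL=40/257, mR=-20/101; mL+mR=-1100/25957 → advance -1; mR−mL=-9180/25957 → turn -1·90°
n=1: pose=(-2,-6,S); sL=5/32, sR=10/73; mL=10/73, mR=-5/64; mL+mR=275/4672 → advance +1; mR−mL=-1005/4672 → turn -1·90°
n=2: pose=(-2,-7,W); sL=8/65, sR=40/157; mL=40/157, mR=-4/65; mL+mR=1972/10205 → advance +1; mR−mL=-3228/10205 → turn -1·90°
n=3: pose=(-3,-7,N); sL=4/17, sR=20/61; mL=20/61, mR=-2/17; mL+mR=218/1037 → advance +1; mR−mL=-462/1037 → turn -1·90°

0 40/101 40/257 40/257 -20/101 -1 -6 E
1 5/32 10/73 10/73 -5/64 -2 -6 S
2 8/65 40/157 40/157 -4/65 -2 -7 W
3 4/17 20/61 20/61 -2/17 -3 -7 N
final -3 -6 E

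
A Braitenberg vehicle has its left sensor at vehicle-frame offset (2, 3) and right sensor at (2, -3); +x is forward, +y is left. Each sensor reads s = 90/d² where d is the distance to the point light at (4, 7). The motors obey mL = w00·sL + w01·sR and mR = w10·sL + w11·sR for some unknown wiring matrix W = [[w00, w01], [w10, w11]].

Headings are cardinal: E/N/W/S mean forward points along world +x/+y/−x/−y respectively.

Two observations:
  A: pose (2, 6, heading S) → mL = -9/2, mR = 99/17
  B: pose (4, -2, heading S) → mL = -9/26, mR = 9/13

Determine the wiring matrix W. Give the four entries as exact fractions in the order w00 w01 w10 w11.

-1/2 0 1/2 1/2

obs A: pose=(2,6,S) → sL=9, sR=45/17, mL=-9/2, mR=99/17
obs B: pose=(4,-2,S) → sL=9/13, sR=9/13, mL=-9/26, mR=9/13
sensor matrix S = [[9, 45/17], [9/13, 9/13]]; det S = 972/221
solve [mL_A; mL_B] = S·[w00; w01] and [mR_A; mR_B] = S·[w10; w11]:
  w00 = -1/2, w01 = 0, w10 = 1/2, w11 = 1/2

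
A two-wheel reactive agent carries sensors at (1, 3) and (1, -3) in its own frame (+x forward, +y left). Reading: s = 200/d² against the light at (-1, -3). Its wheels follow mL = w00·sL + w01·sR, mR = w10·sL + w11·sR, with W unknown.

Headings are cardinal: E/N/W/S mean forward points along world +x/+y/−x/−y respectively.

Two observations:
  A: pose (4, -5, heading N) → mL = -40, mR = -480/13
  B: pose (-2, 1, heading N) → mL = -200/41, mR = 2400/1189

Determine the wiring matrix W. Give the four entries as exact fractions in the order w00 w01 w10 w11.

obs A: pose=(4,-5,N) → sL=40, sR=40/13, mL=-40, mR=-480/13
obs B: pose=(-2,1,N) → sL=200/41, sR=200/29, mL=-200/41, mR=2400/1189
sensor matrix S = [[40, 40/13], [200/41, 200/29]]; det S = 4032000/15457
solve [mL_A; mL_B] = S·[w00; w01] and [mR_A; mR_B] = S·[w10; w11]:
  w00 = -1, w01 = 0, w10 = -1, w11 = 1

-1 0 -1 1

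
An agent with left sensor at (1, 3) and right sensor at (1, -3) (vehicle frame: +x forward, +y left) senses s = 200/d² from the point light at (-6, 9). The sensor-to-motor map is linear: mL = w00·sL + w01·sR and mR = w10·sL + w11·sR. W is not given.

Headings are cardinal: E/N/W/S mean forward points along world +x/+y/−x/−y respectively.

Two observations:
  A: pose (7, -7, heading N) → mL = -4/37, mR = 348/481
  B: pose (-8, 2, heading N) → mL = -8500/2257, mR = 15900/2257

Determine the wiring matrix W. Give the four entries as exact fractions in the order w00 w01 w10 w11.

obs A: pose=(7,-7,N) → sL=8/13, sR=200/481, mL=-4/37, mR=348/481
obs B: pose=(-8,2,N) → sL=200/61, sR=200/37, mL=-8500/2257, mR=15900/2257
sensor matrix S = [[8/13, 200/481], [200/61, 200/37]]; det S = 57600/29341
solve [mL_A; mL_B] = S·[w00; w01] and [mR_A; mR_B] = S·[w10; w11]:
  w00 = 1/2, w01 = -1, w10 = 1/2, w11 = 1

1/2 -1 1/2 1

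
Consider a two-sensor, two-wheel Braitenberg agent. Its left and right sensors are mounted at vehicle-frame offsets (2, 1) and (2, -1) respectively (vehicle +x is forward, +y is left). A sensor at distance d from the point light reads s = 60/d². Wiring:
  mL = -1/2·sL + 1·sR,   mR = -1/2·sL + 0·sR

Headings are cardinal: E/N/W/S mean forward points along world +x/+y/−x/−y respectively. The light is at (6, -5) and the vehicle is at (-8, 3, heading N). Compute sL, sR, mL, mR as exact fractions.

left sensor world pos  = (-9, 5); dL² = 325
right sensor world pos = (-7, 5); dR² = 269
sL = 60/325 = 12/65
sR = 60/269 = 60/269
mL = -1/2·sL + 1·sR = 2286/17485
mR = -1/2·sL + 0·sR = -6/65

12/65 60/269 2286/17485 -6/65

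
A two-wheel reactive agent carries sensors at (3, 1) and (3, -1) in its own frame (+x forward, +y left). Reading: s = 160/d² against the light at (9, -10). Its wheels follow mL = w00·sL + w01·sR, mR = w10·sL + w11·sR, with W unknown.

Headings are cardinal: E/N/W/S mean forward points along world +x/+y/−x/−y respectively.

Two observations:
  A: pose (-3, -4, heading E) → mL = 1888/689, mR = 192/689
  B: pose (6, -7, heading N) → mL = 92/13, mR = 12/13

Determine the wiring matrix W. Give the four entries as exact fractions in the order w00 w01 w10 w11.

1 1 -1 1

obs A: pose=(-3,-4,E) → sL=16/13, sR=80/53, mL=1888/689, mR=192/689
obs B: pose=(6,-7,N) → sL=40/13, sR=4, mL=92/13, mR=12/13
sensor matrix S = [[16/13, 80/53], [40/13, 4]]; det S = 192/689
solve [mL_A; mL_B] = S·[w00; w01] and [mR_A; mR_B] = S·[w10; w11]:
  w00 = 1, w01 = 1, w10 = -1, w11 = 1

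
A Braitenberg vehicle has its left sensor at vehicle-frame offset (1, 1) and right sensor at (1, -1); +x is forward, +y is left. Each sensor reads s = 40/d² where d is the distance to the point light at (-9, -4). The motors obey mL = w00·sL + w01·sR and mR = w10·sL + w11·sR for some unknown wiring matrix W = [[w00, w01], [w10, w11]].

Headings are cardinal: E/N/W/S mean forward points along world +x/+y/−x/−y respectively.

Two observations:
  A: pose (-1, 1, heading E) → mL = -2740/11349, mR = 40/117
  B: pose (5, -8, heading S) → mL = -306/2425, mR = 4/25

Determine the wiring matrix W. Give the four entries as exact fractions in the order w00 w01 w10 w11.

1/2 -1 1 0

obs A: pose=(-1,1,E) → sL=40/117, sR=40/97, mL=-2740/11349, mR=40/117
obs B: pose=(5,-8,S) → sL=4/25, sR=20/97, mL=-306/2425, mR=4/25
sensor matrix S = [[40/117, 40/97], [4/25, 20/97]]; det S = 256/56745
solve [mL_A; mL_B] = S·[w00; w01] and [mR_A; mR_B] = S·[w10; w11]:
  w00 = 1/2, w01 = -1, w10 = 1, w11 = 0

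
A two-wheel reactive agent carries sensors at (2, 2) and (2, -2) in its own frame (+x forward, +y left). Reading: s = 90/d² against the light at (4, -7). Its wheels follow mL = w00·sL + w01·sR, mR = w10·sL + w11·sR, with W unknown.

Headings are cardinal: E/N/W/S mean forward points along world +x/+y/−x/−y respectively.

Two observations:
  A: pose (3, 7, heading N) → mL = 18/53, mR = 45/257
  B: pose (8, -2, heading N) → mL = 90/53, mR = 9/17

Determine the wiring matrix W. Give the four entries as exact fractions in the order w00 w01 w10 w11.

obs A: pose=(3,7,N) → sL=18/53, sR=90/257, mL=18/53, mR=45/257
obs B: pose=(8,-2,N) → sL=90/53, sR=18/17, mL=90/53, mR=9/17
sensor matrix S = [[18/53, 90/257], [90/53, 18/17]]; det S = -54432/231557
solve [mL_A; mL_B] = S·[w00; w01] and [mR_A; mR_B] = S·[w10; w11]:
  w00 = 1, w01 = 0, w10 = 0, w11 = 1/2

1 0 0 1/2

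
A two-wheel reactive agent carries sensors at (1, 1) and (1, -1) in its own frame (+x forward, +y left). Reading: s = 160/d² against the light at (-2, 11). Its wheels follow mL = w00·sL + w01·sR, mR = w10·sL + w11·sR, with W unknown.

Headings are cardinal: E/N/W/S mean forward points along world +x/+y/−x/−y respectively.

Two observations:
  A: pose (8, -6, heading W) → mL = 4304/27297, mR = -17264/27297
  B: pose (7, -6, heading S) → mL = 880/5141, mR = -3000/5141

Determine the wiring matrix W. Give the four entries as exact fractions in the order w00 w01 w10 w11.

obs A: pose=(8,-6,W) → sL=32/81, sR=160/337, mL=4304/27297, mR=-17264/27297
obs B: pose=(7,-6,S) → sL=20/53, sR=40/97, mL=880/5141, mR=-3000/5141
sensor matrix S = [[32/81, 160/337], [20/53, 40/97]]; det S = -2280320/140333877
solve [mL_A; mL_B] = S·[w00; w01] and [mR_A; mR_B] = S·[w10; w11]:
  w00 = 1, w01 = -1/2, w10 = -1, w11 = -1/2

1 -1/2 -1 -1/2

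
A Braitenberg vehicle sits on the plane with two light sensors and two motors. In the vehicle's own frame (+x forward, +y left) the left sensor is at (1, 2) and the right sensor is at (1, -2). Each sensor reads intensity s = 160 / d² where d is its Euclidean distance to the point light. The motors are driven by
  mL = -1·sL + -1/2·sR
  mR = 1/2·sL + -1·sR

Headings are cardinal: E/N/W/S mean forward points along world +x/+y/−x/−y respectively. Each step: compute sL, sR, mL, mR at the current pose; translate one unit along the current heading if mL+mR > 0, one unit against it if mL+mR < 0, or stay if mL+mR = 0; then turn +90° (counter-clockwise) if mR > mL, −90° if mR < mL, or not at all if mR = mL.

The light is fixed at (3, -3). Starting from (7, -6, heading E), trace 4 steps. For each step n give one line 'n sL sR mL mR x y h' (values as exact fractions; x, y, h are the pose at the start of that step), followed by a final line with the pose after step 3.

0 80/13 16/5 -504/65 -8/65 7 -6 E
1 32 160/29 -1008/29 304/29 6 -6 N
2 4 20 -14 -18 6 -7 W
3 160/13 32/9 -1648/117 304/117 7 -7 N
final 7 -8 W

n=0: pose=(7,-6,E); sL=80/13, sR=16/5; mL=-504/65, mR=-8/65; mL+mR=-512/65 → advance -1; mR−mL=496/65 → turn +1·90°
n=1: pose=(6,-6,N); sL=32, sR=160/29; mL=-1008/29, mR=304/29; mL+mR=-704/29 → advance -1; mR−mL=1312/29 → turn +1·90°
n=2: pose=(6,-7,W); sL=4, sR=20; mL=-14, mR=-18; mL+mR=-32 → advance -1; mR−mL=-4 → turn -1·90°
n=3: pose=(7,-7,N); sL=160/13, sR=32/9; mL=-1648/117, mR=304/117; mL+mR=-448/39 → advance -1; mR−mL=1952/117 → turn +1·90°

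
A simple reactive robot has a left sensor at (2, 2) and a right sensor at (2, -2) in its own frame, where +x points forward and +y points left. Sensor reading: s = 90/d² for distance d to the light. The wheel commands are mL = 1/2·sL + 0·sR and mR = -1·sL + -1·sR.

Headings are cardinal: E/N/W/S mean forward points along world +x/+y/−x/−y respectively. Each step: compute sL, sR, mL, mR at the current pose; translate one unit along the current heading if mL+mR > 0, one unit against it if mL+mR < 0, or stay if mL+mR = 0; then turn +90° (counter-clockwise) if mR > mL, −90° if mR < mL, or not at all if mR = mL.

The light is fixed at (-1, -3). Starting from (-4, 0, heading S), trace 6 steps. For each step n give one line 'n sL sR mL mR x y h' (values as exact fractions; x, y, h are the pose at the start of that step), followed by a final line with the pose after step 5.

n=0: pose=(-4,0,S); sL=45, sR=45/13; mL=45/2, mR=-630/13; mL+mR=-675/26 → advance -1; mR−mL=-1845/26 → turn -1·90°
n=1: pose=(-4,1,W); sL=90/29, sR=90/61; mL=45/29, mR=-8100/1769; mL+mR=-5355/1769 → advance -1; mR−mL=-10845/1769 → turn -1·90°
n=2: pose=(-3,1,N); sL=45/26, sR=5/2; mL=45/52, mR=-55/13; mL+mR=-175/52 → advance -1; mR−mL=-265/52 → turn -1·90°
n=3: pose=(-3,0,E); sL=18/5, sR=90; mL=9/5, mR=-468/5; mL+mR=-459/5 → advance -1; mR−mL=-477/5 → turn -1·90°
n=4: pose=(-4,0,S); sL=45, sR=45/13; mL=45/2, mR=-630/13; mL+mR=-675/26 → advance -1; mR−mL=-1845/26 → turn -1·90°
n=5: pose=(-4,1,W); sL=90/29, sR=90/61; mL=45/29, mR=-8100/1769; mL+mR=-5355/1769 → advance -1; mR−mL=-10845/1769 → turn -1·90°

0 45 45/13 45/2 -630/13 -4 0 S
1 90/29 90/61 45/29 -8100/1769 -4 1 W
2 45/26 5/2 45/52 -55/13 -3 1 N
3 18/5 90 9/5 -468/5 -3 0 E
4 45 45/13 45/2 -630/13 -4 0 S
5 90/29 90/61 45/29 -8100/1769 -4 1 W
final -3 1 N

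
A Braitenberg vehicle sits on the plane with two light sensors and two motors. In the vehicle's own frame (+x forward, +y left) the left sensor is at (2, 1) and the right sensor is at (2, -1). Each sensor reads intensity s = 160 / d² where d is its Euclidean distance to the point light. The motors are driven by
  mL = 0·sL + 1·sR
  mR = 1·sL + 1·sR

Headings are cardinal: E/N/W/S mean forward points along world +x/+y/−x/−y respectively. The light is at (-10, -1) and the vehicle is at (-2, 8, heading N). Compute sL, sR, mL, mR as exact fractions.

16/17 80/101 80/101 2976/1717

left sensor world pos  = (-3, 10); dL² = 170
right sensor world pos = (-1, 10); dR² = 202
sL = 160/170 = 16/17
sR = 160/202 = 80/101
mL = 0·sL + 1·sR = 80/101
mR = 1·sL + 1·sR = 2976/1717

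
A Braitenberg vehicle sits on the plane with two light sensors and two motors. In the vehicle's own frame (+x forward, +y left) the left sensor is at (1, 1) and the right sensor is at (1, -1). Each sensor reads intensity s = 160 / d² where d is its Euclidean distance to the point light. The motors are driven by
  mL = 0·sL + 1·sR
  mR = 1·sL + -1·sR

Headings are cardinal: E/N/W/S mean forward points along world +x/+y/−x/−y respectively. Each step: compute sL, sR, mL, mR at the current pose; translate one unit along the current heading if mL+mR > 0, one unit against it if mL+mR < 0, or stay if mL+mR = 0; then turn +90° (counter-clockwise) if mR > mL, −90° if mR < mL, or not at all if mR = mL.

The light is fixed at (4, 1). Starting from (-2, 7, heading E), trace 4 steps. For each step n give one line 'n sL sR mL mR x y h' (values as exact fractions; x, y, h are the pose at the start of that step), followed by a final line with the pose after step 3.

0 80/37 16/5 16/5 -192/185 -2 7 E
1 160/41 160/61 160/61 3200/2501 -1 7 S
2 40/13 20/9 20/9 100/117 -1 6 W
3 32/17 160/61 160/61 -768/1037 -2 6 N
final -2 7 E

n=0: pose=(-2,7,E); sL=80/37, sR=16/5; mL=16/5, mR=-192/185; mL+mR=80/37 → advance +1; mR−mL=-784/185 → turn -1·90°
n=1: pose=(-1,7,S); sL=160/41, sR=160/61; mL=160/61, mR=3200/2501; mL+mR=160/41 → advance +1; mR−mL=-3360/2501 → turn -1·90°
n=2: pose=(-1,6,W); sL=40/13, sR=20/9; mL=20/9, mR=100/117; mL+mR=40/13 → advance +1; mR−mL=-160/117 → turn -1·90°
n=3: pose=(-2,6,N); sL=32/17, sR=160/61; mL=160/61, mR=-768/1037; mL+mR=32/17 → advance +1; mR−mL=-3488/1037 → turn -1·90°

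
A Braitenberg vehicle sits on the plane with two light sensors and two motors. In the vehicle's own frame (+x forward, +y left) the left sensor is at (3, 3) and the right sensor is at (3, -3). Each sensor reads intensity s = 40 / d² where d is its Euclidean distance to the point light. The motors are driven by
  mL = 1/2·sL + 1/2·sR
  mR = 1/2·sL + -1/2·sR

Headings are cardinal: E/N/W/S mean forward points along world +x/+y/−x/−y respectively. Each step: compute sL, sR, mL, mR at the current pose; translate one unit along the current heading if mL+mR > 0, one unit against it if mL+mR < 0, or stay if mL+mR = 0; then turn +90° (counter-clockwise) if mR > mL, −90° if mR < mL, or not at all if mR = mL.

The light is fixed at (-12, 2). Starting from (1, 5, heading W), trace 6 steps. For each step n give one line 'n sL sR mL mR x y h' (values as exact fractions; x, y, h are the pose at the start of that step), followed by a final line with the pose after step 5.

n=0: pose=(1,5,W); sL=2/5, sR=5/17; mL=59/170, mR=9/170; mL+mR=2/5 → advance +1; mR−mL=-5/17 → turn -1·90°
n=1: pose=(0,5,N); sL=40/117, sR=40/261; mL=280/1131, mR=320/3393; mL+mR=40/117 → advance +1; mR−mL=-40/261 → turn -1·90°
n=2: pose=(0,6,E); sL=20/137, sR=20/113; mL=2500/15481, mR=-240/15481; mL+mR=20/137 → advance +1; mR−mL=-20/113 → turn -1·90°
n=3: pose=(1,6,S); sL=40/257, sR=40/101; mL=7160/25957, mR=-3120/25957; mL+mR=40/257 → advance +1; mR−mL=-40/101 → turn -1·90°
n=4: pose=(1,5,W); sL=2/5, sR=5/17; mL=59/170, mR=9/170; mL+mR=2/5 → advance +1; mR−mL=-5/17 → turn -1·90°
n=5: pose=(0,5,N); sL=40/117, sR=40/261; mL=280/1131, mR=320/3393; mL+mR=40/117 → advance +1; mR−mL=-40/261 → turn -1·90°

0 2/5 5/17 59/170 9/170 1 5 W
1 40/117 40/261 280/1131 320/3393 0 5 N
2 20/137 20/113 2500/15481 -240/15481 0 6 E
3 40/257 40/101 7160/25957 -3120/25957 1 6 S
4 2/5 5/17 59/170 9/170 1 5 W
5 40/117 40/261 280/1131 320/3393 0 5 N
final 0 6 E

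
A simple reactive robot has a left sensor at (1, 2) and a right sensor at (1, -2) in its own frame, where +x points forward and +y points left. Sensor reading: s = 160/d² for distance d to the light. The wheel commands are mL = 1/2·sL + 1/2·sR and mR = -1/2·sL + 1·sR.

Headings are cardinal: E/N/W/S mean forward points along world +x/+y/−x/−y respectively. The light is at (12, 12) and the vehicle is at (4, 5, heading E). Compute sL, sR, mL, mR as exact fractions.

80/37 16/13 816/481 72/481

left sensor world pos  = (5, 7); dL² = 74
right sensor world pos = (5, 3); dR² = 130
sL = 160/74 = 80/37
sR = 160/130 = 16/13
mL = 1/2·sL + 1/2·sR = 816/481
mR = -1/2·sL + 1·sR = 72/481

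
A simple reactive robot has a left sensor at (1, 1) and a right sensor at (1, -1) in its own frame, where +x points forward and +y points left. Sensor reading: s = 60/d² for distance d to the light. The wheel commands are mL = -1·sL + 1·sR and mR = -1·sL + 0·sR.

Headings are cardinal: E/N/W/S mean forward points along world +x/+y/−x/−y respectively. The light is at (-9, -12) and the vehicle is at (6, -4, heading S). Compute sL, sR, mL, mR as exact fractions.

12/61 12/49 144/2989 -12/61

left sensor world pos  = (7, -5); dL² = 305
right sensor world pos = (5, -5); dR² = 245
sL = 60/305 = 12/61
sR = 60/245 = 12/49
mL = -1·sL + 1·sR = 144/2989
mR = -1·sL + 0·sR = -12/61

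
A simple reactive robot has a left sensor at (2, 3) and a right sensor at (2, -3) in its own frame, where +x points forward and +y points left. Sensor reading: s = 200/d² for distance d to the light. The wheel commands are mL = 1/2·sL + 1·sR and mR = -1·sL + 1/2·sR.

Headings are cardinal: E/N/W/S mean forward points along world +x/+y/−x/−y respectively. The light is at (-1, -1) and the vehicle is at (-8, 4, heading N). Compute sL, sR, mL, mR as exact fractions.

200/149 40/13 7260/1937 380/1937

left sensor world pos  = (-11, 6); dL² = 149
right sensor world pos = (-5, 6); dR² = 65
sL = 200/149 = 200/149
sR = 200/65 = 40/13
mL = 1/2·sL + 1·sR = 7260/1937
mR = -1·sL + 1/2·sR = 380/1937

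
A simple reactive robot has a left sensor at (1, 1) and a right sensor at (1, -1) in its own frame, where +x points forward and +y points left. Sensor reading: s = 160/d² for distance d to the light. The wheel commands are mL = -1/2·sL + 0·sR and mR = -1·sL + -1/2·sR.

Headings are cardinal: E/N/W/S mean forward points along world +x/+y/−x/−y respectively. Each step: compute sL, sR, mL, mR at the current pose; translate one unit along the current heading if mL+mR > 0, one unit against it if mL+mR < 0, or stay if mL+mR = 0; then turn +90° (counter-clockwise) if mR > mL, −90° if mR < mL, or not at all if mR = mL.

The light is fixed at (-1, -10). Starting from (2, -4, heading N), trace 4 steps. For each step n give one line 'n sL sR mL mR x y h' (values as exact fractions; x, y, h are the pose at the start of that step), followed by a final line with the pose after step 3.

n=0: pose=(2,-4,N); sL=160/53, sR=32/13; mL=-80/53, mR=-2928/689; mL+mR=-3968/689 → advance -1; mR−mL=-1888/689 → turn -1·90°
n=1: pose=(2,-5,E); sL=40/13, sR=5; mL=-20/13, mR=-145/26; mL+mR=-185/26 → advance -1; mR−mL=-105/26 → turn -1·90°
n=2: pose=(1,-5,S); sL=32/5, sR=160/17; mL=-16/5, mR=-944/85; mL+mR=-1216/85 → advance -1; mR−mL=-672/85 → turn -1·90°
n=3: pose=(1,-4,W); sL=80/13, sR=16/5; mL=-40/13, mR=-504/65; mL+mR=-704/65 → advance -1; mR−mL=-304/65 → turn -1·90°

0 160/53 32/13 -80/53 -2928/689 2 -4 N
1 40/13 5 -20/13 -145/26 2 -5 E
2 32/5 160/17 -16/5 -944/85 1 -5 S
3 80/13 16/5 -40/13 -504/65 1 -4 W
final 2 -4 N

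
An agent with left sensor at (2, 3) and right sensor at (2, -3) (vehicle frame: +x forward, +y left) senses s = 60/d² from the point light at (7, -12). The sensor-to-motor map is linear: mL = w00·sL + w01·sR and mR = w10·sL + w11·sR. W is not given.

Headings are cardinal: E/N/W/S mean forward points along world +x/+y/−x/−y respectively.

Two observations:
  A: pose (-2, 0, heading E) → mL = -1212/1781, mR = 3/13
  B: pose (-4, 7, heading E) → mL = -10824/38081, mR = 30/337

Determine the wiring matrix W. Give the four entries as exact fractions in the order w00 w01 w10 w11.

-1 -1 0 1/2

obs A: pose=(-2,0,E) → sL=30/137, sR=6/13, mL=-1212/1781, mR=3/13
obs B: pose=(-4,7,E) → sL=12/113, sR=60/337, mL=-10824/38081, mR=30/337
sensor matrix S = [[30/137, 6/13], [12/113, 60/337]]; det S = -679968/67822261
solve [mL_A; mL_B] = S·[w00; w01] and [mR_A; mR_B] = S·[w10; w11]:
  w00 = -1, w01 = -1, w10 = 0, w11 = 1/2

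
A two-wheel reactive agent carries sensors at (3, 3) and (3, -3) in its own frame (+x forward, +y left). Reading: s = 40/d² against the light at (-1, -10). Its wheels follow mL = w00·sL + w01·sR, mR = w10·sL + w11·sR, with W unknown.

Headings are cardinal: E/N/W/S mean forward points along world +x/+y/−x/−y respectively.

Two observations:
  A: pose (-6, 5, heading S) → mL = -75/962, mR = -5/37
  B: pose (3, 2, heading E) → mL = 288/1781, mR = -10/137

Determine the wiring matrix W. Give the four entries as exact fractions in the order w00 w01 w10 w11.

-1 1 -1/2 0

obs A: pose=(-6,5,S) → sL=10/37, sR=5/26, mL=-75/962, mR=-5/37
obs B: pose=(3,2,E) → sL=20/137, sR=4/13, mL=288/1781, mR=-10/137
sensor matrix S = [[10/37, 5/26], [20/137, 4/13]]; det S = 3630/65897
solve [mL_A; mL_B] = S·[w00; w01] and [mR_A; mR_B] = S·[w10; w11]:
  w00 = -1, w01 = 1, w10 = -1/2, w11 = 0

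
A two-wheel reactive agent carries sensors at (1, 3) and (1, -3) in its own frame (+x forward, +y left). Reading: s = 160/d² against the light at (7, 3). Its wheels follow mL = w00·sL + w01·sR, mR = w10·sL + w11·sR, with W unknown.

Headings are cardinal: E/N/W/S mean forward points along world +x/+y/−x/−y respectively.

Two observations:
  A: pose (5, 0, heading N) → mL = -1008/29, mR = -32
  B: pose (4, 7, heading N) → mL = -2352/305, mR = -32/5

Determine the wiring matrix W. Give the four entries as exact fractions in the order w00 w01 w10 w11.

obs A: pose=(5,0,N) → sL=160/29, sR=32, mL=-1008/29, mR=-32
obs B: pose=(4,7,N) → sL=160/61, sR=32/5, mL=-2352/305, mR=-32/5
sensor matrix S = [[160/29, 32], [160/61, 32/5]]; det S = -86016/1769
solve [mL_A; mL_B] = S·[w00; w01] and [mR_A; mR_B] = S·[w10; w11]:
  w00 = -1/2, w01 = -1, w10 = 0, w11 = -1

-1/2 -1 0 -1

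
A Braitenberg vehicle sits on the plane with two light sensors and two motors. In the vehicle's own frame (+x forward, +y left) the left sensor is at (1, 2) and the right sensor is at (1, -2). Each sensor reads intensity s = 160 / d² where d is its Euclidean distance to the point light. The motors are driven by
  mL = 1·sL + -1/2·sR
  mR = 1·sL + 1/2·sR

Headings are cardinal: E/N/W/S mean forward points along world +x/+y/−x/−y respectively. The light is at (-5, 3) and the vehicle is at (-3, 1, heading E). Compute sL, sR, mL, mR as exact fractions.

160/9 32/5 656/45 944/45

left sensor world pos  = (-2, 3); dL² = 9
right sensor world pos = (-2, -1); dR² = 25
sL = 160/9 = 160/9
sR = 160/25 = 32/5
mL = 1·sL + -1/2·sR = 656/45
mR = 1·sL + 1/2·sR = 944/45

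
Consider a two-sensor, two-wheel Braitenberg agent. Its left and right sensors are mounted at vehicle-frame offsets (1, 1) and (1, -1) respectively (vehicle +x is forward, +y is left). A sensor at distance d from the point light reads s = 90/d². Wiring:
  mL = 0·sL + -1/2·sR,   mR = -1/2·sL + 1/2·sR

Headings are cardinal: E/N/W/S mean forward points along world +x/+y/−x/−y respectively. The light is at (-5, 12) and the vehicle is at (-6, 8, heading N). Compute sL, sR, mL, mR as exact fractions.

left sensor world pos  = (-7, 9); dL² = 13
right sensor world pos = (-5, 9); dR² = 9
sL = 90/13 = 90/13
sR = 90/9 = 10
mL = 0·sL + -1/2·sR = -5
mR = -1/2·sL + 1/2·sR = 20/13

90/13 10 -5 20/13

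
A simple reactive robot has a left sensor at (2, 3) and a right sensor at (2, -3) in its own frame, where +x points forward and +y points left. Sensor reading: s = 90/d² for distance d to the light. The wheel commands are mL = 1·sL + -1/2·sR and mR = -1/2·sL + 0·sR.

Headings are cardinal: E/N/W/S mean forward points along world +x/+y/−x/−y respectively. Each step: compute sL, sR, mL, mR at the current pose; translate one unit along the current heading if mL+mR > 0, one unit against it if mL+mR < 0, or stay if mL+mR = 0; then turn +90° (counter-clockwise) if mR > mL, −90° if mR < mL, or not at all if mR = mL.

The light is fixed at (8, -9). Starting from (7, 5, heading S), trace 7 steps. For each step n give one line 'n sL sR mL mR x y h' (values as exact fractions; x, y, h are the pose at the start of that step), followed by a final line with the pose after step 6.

n=0: pose=(7,5,S); sL=45/74, sR=9/16; mL=387/1184, mR=-45/148; mL+mR=27/1184 → advance +1; mR−mL=-747/1184 → turn -1·90°
n=1: pose=(7,4,W); sL=90/109, sR=18/53; mL=3789/5777, mR=-45/109; mL+mR=1404/5777 → advance +1; mR−mL=-6174/5777 → turn -1·90°
n=2: pose=(6,4,N); sL=9/25, sR=45/113; mL=909/5650, mR=-9/50; mL+mR=-54/2825 → advance -1; mR−mL=-963/2825 → turn -1·90°
n=3: pose=(6,3,E); sL=2/5, sR=10/9; mL=-7/45, mR=-1/5; mL+mR=-16/45 → advance -1; mR−mL=-2/45 → turn -1·90°
n=4: pose=(5,3,S); sL=9/10, sR=45/68; mL=387/680, mR=-9/20; mL+mR=81/680 → advance +1; mR−mL=-693/680 → turn -1·90°
n=5: pose=(5,2,W); sL=90/89, sR=90/221; mL=15885/19669, mR=-45/89; mL+mR=5940/19669 → advance +1; mR−mL=-25830/19669 → turn -1·90°
n=6: pose=(4,2,N); sL=45/109, sR=9/17; mL=549/3706, mR=-45/218; mL+mR=-108/1853 → advance -1; mR−mL=-657/1853 → turn -1·90°

0 45/74 9/16 387/1184 -45/148 7 5 S
1 90/109 18/53 3789/5777 -45/109 7 4 W
2 9/25 45/113 909/5650 -9/50 6 4 N
3 2/5 10/9 -7/45 -1/5 6 3 E
4 9/10 45/68 387/680 -9/20 5 3 S
5 90/89 90/221 15885/19669 -45/89 5 2 W
6 45/109 9/17 549/3706 -45/218 4 2 N
final 4 1 E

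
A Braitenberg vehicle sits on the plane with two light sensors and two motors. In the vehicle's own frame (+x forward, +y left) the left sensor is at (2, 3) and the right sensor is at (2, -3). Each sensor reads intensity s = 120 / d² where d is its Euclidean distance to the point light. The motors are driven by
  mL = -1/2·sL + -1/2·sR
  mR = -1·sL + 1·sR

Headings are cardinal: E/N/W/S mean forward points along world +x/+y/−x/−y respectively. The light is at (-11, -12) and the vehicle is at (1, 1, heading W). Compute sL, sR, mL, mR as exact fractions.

3/5 30/89 -417/890 -117/445

left sensor world pos  = (-1, -2); dL² = 200
right sensor world pos = (-1, 4); dR² = 356
sL = 120/200 = 3/5
sR = 120/356 = 30/89
mL = -1/2·sL + -1/2·sR = -417/890
mR = -1·sL + 1·sR = -117/445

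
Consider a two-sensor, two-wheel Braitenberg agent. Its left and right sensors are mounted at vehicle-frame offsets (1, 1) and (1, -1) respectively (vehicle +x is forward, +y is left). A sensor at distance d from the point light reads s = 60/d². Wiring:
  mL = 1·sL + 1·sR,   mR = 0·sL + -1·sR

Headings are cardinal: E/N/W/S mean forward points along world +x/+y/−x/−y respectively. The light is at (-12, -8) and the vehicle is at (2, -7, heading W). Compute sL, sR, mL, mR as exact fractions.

left sensor world pos  = (1, -8); dL² = 169
right sensor world pos = (1, -6); dR² = 173
sL = 60/169 = 60/169
sR = 60/173 = 60/173
mL = 1·sL + 1·sR = 20520/29237
mR = 0·sL + -1·sR = -60/173

60/169 60/173 20520/29237 -60/173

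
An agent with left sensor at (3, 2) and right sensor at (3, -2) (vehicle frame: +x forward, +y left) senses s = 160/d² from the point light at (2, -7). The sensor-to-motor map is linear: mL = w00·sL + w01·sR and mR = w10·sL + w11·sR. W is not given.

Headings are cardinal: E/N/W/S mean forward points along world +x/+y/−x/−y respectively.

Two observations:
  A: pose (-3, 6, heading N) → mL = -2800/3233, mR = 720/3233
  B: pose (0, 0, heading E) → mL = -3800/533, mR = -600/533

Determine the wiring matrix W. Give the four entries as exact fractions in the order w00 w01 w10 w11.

-1/2 -1 1 -1/2

obs A: pose=(-3,6,N) → sL=32/61, sR=32/53, mL=-2800/3233, mR=720/3233
obs B: pose=(0,0,E) → sL=80/41, sR=80/13, mL=-3800/533, mR=-600/533
sensor matrix S = [[32/61, 32/53], [80/41, 80/13]]; det S = 3532800/1723189
solve [mL_A; mL_B] = S·[w00; w01] and [mR_A; mR_B] = S·[w10; w11]:
  w00 = -1/2, w01 = -1, w10 = 1, w11 = -1/2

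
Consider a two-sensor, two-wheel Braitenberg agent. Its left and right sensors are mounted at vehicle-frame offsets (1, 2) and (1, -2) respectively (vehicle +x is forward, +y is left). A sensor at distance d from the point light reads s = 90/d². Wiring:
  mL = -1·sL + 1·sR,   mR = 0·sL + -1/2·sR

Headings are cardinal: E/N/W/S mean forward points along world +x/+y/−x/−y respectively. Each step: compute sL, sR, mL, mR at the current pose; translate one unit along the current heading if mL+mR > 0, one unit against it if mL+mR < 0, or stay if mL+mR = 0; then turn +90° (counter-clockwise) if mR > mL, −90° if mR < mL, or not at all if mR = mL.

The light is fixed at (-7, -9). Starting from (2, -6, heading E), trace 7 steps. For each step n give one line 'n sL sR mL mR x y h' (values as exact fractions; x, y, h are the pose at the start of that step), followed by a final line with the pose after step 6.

n=0: pose=(2,-6,E); sL=18/25, sR=90/101; mL=432/2525, mR=-45/101; mL+mR=-693/2525 → advance -1; mR−mL=-1557/2525 → turn -1·90°
n=1: pose=(1,-6,S); sL=45/52, sR=9/4; mL=18/13, mR=-9/8; mL+mR=27/104 → advance +1; mR−mL=-261/104 → turn -1·90°
n=2: pose=(1,-7,W); sL=90/49, sR=18/13; mL=-288/637, mR=-9/13; mL+mR=-729/637 → advance -1; mR−mL=-153/637 → turn -1·90°
n=3: pose=(2,-7,N); sL=45/29, sR=9/13; mL=-324/377, mR=-9/26; mL+mR=-909/754 → advance -1; mR−mL=387/754 → turn +1·90°
n=4: pose=(2,-8,W); sL=18/13, sR=90/73; mL=-144/949, mR=-45/73; mL+mR=-729/949 → advance -1; mR−mL=-441/949 → turn -1·90°
n=5: pose=(3,-8,N); sL=45/34, sR=45/74; mL=-450/629, mR=-45/148; mL+mR=-2565/2516 → advance -1; mR−mL=1035/2516 → turn +1·90°
n=6: pose=(3,-9,W); sL=18/17, sR=18/17; mL=0, mR=-9/17; mL+mR=-9/17 → advance -1; mR−mL=-9/17 → turn -1·90°

0 18/25 90/101 432/2525 -45/101 2 -6 E
1 45/52 9/4 18/13 -9/8 1 -6 S
2 90/49 18/13 -288/637 -9/13 1 -7 W
3 45/29 9/13 -324/377 -9/26 2 -7 N
4 18/13 90/73 -144/949 -45/73 2 -8 W
5 45/34 45/74 -450/629 -45/148 3 -8 N
6 18/17 18/17 0 -9/17 3 -9 W
final 4 -9 N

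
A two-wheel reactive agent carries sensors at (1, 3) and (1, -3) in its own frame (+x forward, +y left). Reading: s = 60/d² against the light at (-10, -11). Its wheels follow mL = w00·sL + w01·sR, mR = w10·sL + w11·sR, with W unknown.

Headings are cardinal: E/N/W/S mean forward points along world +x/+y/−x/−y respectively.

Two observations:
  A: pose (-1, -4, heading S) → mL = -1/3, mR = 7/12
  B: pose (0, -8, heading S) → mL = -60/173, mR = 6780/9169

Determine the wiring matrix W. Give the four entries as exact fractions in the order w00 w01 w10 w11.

obs A: pose=(-1,-4,S) → sL=1/3, sR=5/6, mL=-1/3, mR=7/12
obs B: pose=(0,-8,S) → sL=60/173, sR=60/53, mL=-60/173, mR=6780/9169
sensor matrix S = [[1/3, 5/6], [60/173, 60/53]]; det S = 810/9169
solve [mL_A; mL_B] = S·[w00; w01] and [mR_A; mR_B] = S·[w10; w11]:
  w00 = -1, w01 = 0, w10 = 1/2, w11 = 1/2

-1 0 1/2 1/2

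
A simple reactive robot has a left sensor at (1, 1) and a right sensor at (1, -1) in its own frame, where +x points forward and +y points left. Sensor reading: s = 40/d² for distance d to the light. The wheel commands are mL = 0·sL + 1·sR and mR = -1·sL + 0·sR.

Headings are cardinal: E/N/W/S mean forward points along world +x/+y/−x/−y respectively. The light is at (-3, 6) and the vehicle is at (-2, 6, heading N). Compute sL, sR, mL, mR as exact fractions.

40 8 8 -40

left sensor world pos  = (-3, 7); dL² = 1
right sensor world pos = (-1, 7); dR² = 5
sL = 40/1 = 40
sR = 40/5 = 8
mL = 0·sL + 1·sR = 8
mR = -1·sL + 0·sR = -40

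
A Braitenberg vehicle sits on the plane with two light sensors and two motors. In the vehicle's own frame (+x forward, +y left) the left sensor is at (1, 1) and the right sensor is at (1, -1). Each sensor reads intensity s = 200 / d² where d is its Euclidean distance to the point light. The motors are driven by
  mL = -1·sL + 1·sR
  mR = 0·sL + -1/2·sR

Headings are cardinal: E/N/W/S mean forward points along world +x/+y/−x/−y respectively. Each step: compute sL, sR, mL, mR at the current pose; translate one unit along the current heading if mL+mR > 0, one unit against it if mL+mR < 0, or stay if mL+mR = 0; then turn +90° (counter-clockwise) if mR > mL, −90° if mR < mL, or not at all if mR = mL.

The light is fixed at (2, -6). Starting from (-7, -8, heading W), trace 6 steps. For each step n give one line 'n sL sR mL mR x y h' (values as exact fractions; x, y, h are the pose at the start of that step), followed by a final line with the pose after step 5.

n=0: pose=(-7,-8,W); sL=200/109, sR=200/101; mL=1600/11009, mR=-100/101; mL+mR=-9300/11009 → advance -1; mR−mL=-12500/11009 → turn -1·90°
n=1: pose=(-6,-8,N); sL=100/41, sR=4; mL=64/41, mR=-2; mL+mR=-18/41 → advance -1; mR−mL=-146/41 → turn -1·90°
n=2: pose=(-6,-9,E); sL=200/53, sR=40/13; mL=-480/689, mR=-20/13; mL+mR=-1540/689 → advance -1; mR−mL=-580/689 → turn -1·90°
n=3: pose=(-7,-9,S); sL=5/2, sR=50/29; mL=-45/58, mR=-25/29; mL+mR=-95/58 → advance -1; mR−mL=-5/58 → turn -1·90°
n=4: pose=(-7,-8,W); sL=200/109, sR=200/101; mL=1600/11009, mR=-100/101; mL+mR=-9300/11009 → advance -1; mR−mL=-12500/11009 → turn -1·90°
n=5: pose=(-6,-8,N); sL=100/41, sR=4; mL=64/41, mR=-2; mL+mR=-18/41 → advance -1; mR−mL=-146/41 → turn -1·90°

0 200/109 200/101 1600/11009 -100/101 -7 -8 W
1 100/41 4 64/41 -2 -6 -8 N
2 200/53 40/13 -480/689 -20/13 -6 -9 E
3 5/2 50/29 -45/58 -25/29 -7 -9 S
4 200/109 200/101 1600/11009 -100/101 -7 -8 W
5 100/41 4 64/41 -2 -6 -8 N
final -6 -9 E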